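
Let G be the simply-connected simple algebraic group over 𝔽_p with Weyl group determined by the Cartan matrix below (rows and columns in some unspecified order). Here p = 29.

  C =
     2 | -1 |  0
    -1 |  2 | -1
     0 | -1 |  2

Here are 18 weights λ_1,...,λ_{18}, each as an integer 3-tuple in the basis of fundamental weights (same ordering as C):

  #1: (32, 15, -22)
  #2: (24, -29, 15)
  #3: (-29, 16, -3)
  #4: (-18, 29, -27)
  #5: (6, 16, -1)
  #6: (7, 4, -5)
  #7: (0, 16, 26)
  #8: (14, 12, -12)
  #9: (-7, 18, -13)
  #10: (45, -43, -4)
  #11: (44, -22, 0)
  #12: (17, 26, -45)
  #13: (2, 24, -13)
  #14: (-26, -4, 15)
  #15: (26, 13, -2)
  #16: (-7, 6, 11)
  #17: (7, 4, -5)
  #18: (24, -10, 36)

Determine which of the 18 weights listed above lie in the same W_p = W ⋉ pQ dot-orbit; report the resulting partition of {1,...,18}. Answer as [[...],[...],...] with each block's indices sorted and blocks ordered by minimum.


C ↔ A_3 under row/col permutation; |W(A_3)| = 24.

Ā_29 reps of the 18 weights (A_3, coords as presented):

  λ_1+ρ ↦ (8, 1, 4)
  λ_2+ρ ↦ (3, 13, 12)
  λ_3+ρ ↦ (15, 2, 11)
  λ_4+ρ ↦ (3, 13, 12)
  λ_5+ρ ↦ (7, 17, 0)
  λ_6+ρ ↦ (8, 1, 4)
  λ_7+ρ ↦ (15, 2, 11)
  λ_8+ρ ↦ (15, 2, 11)
  λ_9+ρ ↦ (6, 1, 12)
  λ_10+ρ ↦ (3, 13, 12)
  λ_11+ρ ↦ (8, 1, 4)
  λ_12+ρ ↦ (15, 2, 11)
  λ_13+ρ ↦ (3, 13, 12)
  λ_14+ρ ↦ (3, 13, 12)
  λ_15+ρ ↦ (15, 2, 11)
  λ_16+ρ ↦ (6, 1, 12)
  λ_17+ρ ↦ (8, 1, 4)
  λ_18+ρ ↦ (8, 1, 4)

These 18 weights hit 5 W_29-dot-orbits; sizes (5, 5, 5, 1, 2):

[[1, 6, 11, 17, 18], [2, 4, 10, 13, 14], [3, 7, 8, 12, 15], [5], [9, 16]]


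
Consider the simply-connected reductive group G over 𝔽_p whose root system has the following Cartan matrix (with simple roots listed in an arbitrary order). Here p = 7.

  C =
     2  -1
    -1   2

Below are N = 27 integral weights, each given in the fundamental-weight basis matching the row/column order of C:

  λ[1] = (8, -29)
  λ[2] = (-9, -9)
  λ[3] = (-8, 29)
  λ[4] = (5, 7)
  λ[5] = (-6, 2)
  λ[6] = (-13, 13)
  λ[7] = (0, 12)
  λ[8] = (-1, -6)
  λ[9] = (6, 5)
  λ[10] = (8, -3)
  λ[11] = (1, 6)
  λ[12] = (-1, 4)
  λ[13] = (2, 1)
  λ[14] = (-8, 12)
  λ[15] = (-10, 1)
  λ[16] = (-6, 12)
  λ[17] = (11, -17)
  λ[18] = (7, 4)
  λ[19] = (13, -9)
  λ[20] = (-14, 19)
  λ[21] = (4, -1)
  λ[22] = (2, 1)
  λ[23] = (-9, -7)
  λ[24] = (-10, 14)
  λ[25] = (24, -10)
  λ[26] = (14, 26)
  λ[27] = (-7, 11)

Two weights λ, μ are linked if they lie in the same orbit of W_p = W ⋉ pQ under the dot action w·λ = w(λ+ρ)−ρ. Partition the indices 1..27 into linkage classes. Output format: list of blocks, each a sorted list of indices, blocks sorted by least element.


Root system A_2: the 2×2 matrix C matches after relabeling.

Each λ_j+ρ reduced to Ā_7; 2-tuples below use C's row order:

  1: (0, 5) · 2: (1, 1) · 3: (5, 0) · 4: (1, 0) · 5: (3, 2) · 6: (0, 5) · 7: (6, 0) · 8: (5, 0) · 9: (1, 0) · 10: (5, 0) · 11: (0, 5) · 12: (0, 5) · 13: (3, 2) · 14: (1, 0) · 15: (0, 5) · 16: (1, 1) · 17: (3, 2) · 18: (1, 1) · 19: (1, 0) · 20: (6, 0) · 21: (5, 0) · 22: (3, 2) · 23: (1, 0) · 24: (1, 1) · 25: (3, 2) · 26: (6, 0) · 27: (1, 1)

Grouping the 27 weights by Ā_7-representative: 6 linkage classes.

[[1, 6, 11, 12, 15], [2, 16, 18, 24, 27], [3, 8, 10, 21], [4, 9, 14, 19, 23], [5, 13, 17, 22, 25], [7, 20, 26]]


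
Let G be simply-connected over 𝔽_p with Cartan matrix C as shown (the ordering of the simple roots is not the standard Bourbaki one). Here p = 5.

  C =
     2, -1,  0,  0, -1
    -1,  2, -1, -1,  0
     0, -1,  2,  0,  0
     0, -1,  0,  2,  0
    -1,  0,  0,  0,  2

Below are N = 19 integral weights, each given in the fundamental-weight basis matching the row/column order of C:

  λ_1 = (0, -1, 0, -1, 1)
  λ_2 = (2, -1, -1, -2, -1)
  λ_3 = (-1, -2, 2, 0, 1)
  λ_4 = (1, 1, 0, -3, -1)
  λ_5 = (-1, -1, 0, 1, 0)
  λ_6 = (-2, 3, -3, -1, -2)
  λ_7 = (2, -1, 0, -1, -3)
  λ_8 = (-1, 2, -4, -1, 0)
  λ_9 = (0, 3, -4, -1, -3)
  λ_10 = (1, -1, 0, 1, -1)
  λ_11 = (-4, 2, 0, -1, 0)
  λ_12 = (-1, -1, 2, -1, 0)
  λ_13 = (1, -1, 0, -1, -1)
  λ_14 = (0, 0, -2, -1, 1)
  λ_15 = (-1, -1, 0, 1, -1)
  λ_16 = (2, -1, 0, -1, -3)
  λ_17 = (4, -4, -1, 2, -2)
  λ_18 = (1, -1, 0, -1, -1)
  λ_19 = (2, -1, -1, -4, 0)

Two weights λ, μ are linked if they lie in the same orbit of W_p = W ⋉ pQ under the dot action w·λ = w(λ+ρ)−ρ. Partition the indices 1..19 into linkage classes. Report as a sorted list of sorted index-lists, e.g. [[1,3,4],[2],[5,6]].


D_5 Cartan matrix, 5 simple roots permuted; ρ=(1,1,1,1,1).

λ_j+ρ reflected into Ā_5 (⟨·,θ^∨⟩≤5); 5-tuples as given:

  λ_1+ρ ↦ (1, 0, 1, 0, 2);  λ_2+ρ ↦ (2, 0, 1, 0, 0);  λ_3+ρ ↦ (1, 0, 2, 0, 1);  λ_4+ρ ↦ (0, 0, 1, 2, 0);  λ_5+ρ ↦ (0, 0, 1, 2, 1);  λ_6+ρ ↦ (1, 0, 2, 0, 1);  λ_7+ρ ↦ (1, 0, 1, 0, 2);  λ_8+ρ ↦ (0, 0, 3, 0, 1);  λ_9+ρ ↦ (0, 0, 3, 0, 1);  λ_10+ρ ↦ (0, 0, 1, 2, 0);  λ_11+ρ ↦ (1, 0, 1, 0, 2);  λ_12+ρ ↦ (0, 0, 3, 0, 1);  λ_13+ρ ↦ (2, 0, 1, 0, 0);  λ_14+ρ ↦ (1, 0, 1, 0, 2);  λ_15+ρ ↦ (0, 0, 1, 2, 0);  λ_16+ρ ↦ (1, 0, 1, 0, 2);  λ_17+ρ ↦ (0, 0, 3, 0, 1);  λ_18+ρ ↦ (2, 0, 1, 0, 0);  λ_19+ρ ↦ (0, 0, 3, 0, 1)

Linkage partition of the 19 weights (6 classes, p=5):

[[1, 7, 11, 14, 16], [2, 13, 18], [3, 6], [4, 10, 15], [5], [8, 9, 12, 17, 19]]


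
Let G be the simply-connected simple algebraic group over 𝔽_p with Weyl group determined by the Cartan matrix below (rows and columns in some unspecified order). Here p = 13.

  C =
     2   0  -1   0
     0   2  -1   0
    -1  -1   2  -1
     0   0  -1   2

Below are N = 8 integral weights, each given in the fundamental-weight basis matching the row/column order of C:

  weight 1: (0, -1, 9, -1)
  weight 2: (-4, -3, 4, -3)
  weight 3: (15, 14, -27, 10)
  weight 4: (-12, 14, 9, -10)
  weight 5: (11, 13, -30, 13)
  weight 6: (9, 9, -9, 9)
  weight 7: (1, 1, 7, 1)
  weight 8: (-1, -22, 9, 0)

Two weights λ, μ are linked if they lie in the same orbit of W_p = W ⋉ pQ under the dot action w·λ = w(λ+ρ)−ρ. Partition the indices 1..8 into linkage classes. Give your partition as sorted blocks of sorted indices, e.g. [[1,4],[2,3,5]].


Cartan matrix: type D_4 (|W|=192); un-permuting the 4 rows.

Alcove-folded reps (p=13, 8 weights, presented ϖ-order):

  λ_1 → (1, 0, 2, 0)
  λ_2 → (1, 0, 2, 0)
  λ_3 → (1, 0, 2, 0)
  λ_4 → (1, 1, 1, 1)
  λ_5 → (1, 1, 1, 1)
  λ_6 → (1, 1, 1, 1)
  λ_7 → (1, 1, 1, 1)
  λ_8 → (1, 0, 2, 0)

These 8 weights hit 2 W_13-dot-orbits; sizes (4, 4):

[[1, 2, 3, 8], [4, 5, 6, 7]]


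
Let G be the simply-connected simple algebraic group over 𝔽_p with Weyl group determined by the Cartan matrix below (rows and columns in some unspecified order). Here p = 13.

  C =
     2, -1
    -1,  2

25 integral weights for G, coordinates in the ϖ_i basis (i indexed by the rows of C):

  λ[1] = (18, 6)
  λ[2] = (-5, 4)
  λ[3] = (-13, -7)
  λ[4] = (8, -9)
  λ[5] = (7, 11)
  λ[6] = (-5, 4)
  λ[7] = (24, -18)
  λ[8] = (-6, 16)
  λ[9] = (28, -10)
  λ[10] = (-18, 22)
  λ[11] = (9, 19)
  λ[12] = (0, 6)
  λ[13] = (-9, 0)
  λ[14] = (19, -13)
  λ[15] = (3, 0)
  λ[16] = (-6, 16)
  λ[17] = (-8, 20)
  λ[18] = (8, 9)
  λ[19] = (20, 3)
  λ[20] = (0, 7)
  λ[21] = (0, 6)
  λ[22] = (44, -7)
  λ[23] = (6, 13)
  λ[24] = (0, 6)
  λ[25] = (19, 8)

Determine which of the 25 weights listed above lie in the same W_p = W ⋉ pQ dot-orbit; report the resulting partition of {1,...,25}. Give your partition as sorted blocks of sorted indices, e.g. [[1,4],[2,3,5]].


Type A_2, rank 2, |W|=6; reorder rows/cols to standard.

Alcove-folded reps (p=13, 25 weights, presented ϖ-order):

    1: (0, 6)
    2: (4, 1)
    3: (1, 7)
    4: (1, 8)
    5: (1, 5)
    6: (4, 1)
    7: (4, 1)
    8: (1, 8)
    9: (3, 4)
    10: (3, 4)
    11: (3, 4)
    12: (1, 7)
    13: (1, 7)
    14: (1, 5)
    15: (4, 1)
    16: (1, 8)
    17: (1, 5)
    18: (3, 4)
    19: (1, 8)
    20: (1, 8)
    21: (1, 7)
    22: (0, 6)
    23: (1, 5)
    24: (1, 7)
    25: (3, 4)

The 25 indices split into 6 linkage classes (same alcove rep ⇔ same W_13-dot-orbit):

[[1, 22], [2, 6, 7, 15], [3, 12, 13, 21, 24], [4, 8, 16, 19, 20], [5, 14, 17, 23], [9, 10, 11, 18, 25]]


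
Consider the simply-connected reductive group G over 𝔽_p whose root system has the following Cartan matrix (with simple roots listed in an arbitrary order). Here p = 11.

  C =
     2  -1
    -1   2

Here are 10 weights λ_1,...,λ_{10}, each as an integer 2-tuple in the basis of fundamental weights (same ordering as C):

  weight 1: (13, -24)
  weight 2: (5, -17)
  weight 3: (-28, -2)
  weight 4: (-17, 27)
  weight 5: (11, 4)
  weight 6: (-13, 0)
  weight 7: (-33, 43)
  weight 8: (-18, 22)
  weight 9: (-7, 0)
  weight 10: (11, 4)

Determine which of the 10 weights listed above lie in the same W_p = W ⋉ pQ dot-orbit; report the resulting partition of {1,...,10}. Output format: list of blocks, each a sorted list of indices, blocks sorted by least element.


Cartan matrix: type A_2 (|W|=6); un-permuting the 2 rows.

Folding the 10 weights λ_j+ρ into Ā_11 (reps in the given 2-coord order):

  1: (2, 1) · 2: (5, 1) · 3: (5, 1) · 4: (5, 1) · 5: (5, 1) · 6: (0, 10) · 7: (0, 10) · 8: (1, 5) · 9: (1, 5) · 10: (5, 1)

The 10 indices split into 4 linkage classes (same alcove rep ⇔ same W_11-dot-orbit):

[[1], [2, 3, 4, 5, 10], [6, 7], [8, 9]]


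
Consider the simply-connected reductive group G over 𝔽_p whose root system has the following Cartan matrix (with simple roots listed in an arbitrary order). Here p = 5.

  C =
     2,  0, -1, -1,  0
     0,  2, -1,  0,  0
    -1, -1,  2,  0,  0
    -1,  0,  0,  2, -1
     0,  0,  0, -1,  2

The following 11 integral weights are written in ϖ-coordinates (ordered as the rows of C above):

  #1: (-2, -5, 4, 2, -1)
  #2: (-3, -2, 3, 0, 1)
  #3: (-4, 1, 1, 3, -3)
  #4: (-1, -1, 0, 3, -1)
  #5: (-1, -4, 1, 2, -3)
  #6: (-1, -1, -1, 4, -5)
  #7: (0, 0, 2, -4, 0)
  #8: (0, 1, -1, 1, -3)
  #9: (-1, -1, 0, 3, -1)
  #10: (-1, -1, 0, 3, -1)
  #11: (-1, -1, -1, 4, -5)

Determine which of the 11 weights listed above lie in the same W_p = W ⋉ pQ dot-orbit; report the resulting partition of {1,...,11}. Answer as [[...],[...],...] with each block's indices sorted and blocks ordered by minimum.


Dynkin diagram of C (from the 8 off-diagonal −1 entries): A_5.

Ā_5 reps of the 11 weights (A_5, coords as presented):

  1: (1, 2, 0, 0, 2)
  2: (1, 1, 1, 1, 1)
  3: (1, 1, 1, 1, 1)
  4: (0, 0, 1, 4, 0)
  5: (1, 2, 0, 0, 2)
  6: (0, 0, 0, 1, 4)
  7: (1, 1, 1, 1, 1)
  8: (1, 2, 0, 0, 2)
  9: (0, 0, 1, 4, 0)
  10: (0, 0, 1, 4, 0)
  11: (0, 0, 0, 1, 4)

Grouping the 11 weights by Ā_5-representative: 4 linkage classes.

[[1, 5, 8], [2, 3, 7], [4, 9, 10], [6, 11]]


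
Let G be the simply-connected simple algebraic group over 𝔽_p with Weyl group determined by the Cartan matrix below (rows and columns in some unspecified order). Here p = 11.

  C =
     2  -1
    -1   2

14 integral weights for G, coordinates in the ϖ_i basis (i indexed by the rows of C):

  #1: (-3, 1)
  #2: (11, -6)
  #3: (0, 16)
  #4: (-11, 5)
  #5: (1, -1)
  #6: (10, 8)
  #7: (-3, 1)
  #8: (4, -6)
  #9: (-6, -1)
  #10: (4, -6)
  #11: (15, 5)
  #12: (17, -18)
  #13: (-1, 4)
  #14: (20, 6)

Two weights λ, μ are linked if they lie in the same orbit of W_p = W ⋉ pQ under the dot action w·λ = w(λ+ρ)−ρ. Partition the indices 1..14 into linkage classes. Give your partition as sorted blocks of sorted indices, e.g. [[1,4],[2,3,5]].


Type A_2, rank 2, |W|=6; reorder rows/cols to standard.

Ā_11 reps of the 14 weights (A_2, coords as presented):

  λ_1+ρ ↦ (2, 0) · λ_2+ρ ↦ (6, 4) · λ_3+ρ ↦ (6, 4) · λ_4+ρ ↦ (6, 4) · λ_5+ρ ↦ (2, 0) · λ_6+ρ ↦ (2, 0) · λ_7+ρ ↦ (2, 0) · λ_8+ρ ↦ (0, 5) · λ_9+ρ ↦ (0, 5) · λ_10+ρ ↦ (0, 5) · λ_11+ρ ↦ (0, 5) · λ_12+ρ ↦ (6, 4) · λ_13+ρ ↦ (0, 5) · λ_14+ρ ↦ (6, 4)

Partition of {1..14} into 3 W_11-dot-orbits:

[[1, 5, 6, 7], [2, 3, 4, 12, 14], [8, 9, 10, 11, 13]]


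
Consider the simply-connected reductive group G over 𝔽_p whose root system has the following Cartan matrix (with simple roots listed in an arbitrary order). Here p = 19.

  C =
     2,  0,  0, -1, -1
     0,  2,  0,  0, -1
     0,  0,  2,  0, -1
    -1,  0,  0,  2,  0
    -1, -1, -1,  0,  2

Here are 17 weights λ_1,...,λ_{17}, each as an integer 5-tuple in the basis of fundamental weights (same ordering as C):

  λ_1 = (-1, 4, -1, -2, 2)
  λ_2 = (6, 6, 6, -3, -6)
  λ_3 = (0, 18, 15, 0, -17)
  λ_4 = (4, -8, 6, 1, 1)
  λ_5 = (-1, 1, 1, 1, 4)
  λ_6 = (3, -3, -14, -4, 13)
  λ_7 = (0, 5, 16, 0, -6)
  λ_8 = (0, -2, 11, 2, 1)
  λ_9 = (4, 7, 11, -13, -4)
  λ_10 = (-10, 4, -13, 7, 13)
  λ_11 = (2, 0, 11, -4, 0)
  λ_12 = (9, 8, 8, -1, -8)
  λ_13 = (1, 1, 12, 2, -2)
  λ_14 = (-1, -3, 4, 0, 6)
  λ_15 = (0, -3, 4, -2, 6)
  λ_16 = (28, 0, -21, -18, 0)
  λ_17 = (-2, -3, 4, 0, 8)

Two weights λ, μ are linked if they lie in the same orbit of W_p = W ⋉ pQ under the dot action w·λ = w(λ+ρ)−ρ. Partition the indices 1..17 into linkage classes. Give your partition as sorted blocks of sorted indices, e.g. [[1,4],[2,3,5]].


Dynkin diagram of C (from the 8 off-diagonal −1 entries): D_5.

λ_j+ρ reflected into Ā_19 (⟨·,θ^∨⟩≤19); 5-tuples as given:

  1: (1, 5, 0, 0, 2);  2: (0, 2, 2, 2, 5);  3: (1, 3, 0, 13, 0);  4: (0, 2, 2, 2, 5);  5: (0, 2, 2, 2, 5);  6: (0, 1, 12, 3, 1);  7: (0, 1, 12, 3, 1);  8: (0, 1, 12, 3, 1);  9: (0, 2, 2, 2, 5);  10: (0, 2, 5, 1, 5);  11: (0, 1, 12, 3, 1);  12: (0, 2, 2, 2, 5);  13: (0, 1, 12, 3, 1);  14: (0, 2, 5, 1, 5);  15: (0, 2, 5, 1, 5);  16: (0, 2, 5, 1, 5);  17: (0, 2, 5, 1, 5)

5 distinct reps among the 17 weights ⇒ 5 W_19-linkage classes:

[[1], [2, 4, 5, 9, 12], [3], [6, 7, 8, 11, 13], [10, 14, 15, 16, 17]]


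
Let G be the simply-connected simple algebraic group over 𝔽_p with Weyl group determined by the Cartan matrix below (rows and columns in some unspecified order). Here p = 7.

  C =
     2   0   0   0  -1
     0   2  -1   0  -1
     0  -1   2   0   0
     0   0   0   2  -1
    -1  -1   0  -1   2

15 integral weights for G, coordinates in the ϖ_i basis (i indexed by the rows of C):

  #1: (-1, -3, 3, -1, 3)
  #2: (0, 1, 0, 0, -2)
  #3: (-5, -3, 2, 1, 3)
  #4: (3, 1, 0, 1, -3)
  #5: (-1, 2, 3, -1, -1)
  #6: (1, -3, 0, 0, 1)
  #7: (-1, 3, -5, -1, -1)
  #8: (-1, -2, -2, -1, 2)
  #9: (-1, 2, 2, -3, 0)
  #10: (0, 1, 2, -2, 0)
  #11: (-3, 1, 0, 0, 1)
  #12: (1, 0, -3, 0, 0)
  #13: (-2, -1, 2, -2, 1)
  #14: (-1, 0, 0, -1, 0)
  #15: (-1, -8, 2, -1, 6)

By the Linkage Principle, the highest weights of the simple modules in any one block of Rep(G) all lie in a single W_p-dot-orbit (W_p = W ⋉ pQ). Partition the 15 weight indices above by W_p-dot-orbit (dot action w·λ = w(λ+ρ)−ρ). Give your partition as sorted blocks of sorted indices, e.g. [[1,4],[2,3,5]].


Cartan matrix: type D_5 (|W|=1920); un-permuting the 5 rows.

Each λ_j+ρ reduced to Ā_7; 5-tuples below use C's row order:

  [1] (0, 1, 1, 0, 1);  [2] (0, 1, 1, 0, 1);  [3] (2, 0, 1, 0, 2);  [4] (2, 0, 1, 0, 2);  [5] (0, 0, 4, 0, 0);  [6] (2, 1, 1, 1, 0);  [7] (0, 0, 4, 0, 0);  [8] (0, 1, 1, 0, 1);  [9] (1, 0, 3, 1, 0);  [10] (1, 0, 3, 1, 0);  [11] (2, 1, 1, 1, 0);  [12] (2, 1, 1, 1, 0);  [13] (1, 0, 3, 1, 0);  [14] (0, 1, 1, 0, 1);  [15] (0, 0, 4, 0, 0)

Partition of {1..15} into 5 W_7-dot-orbits:

[[1, 2, 8, 14], [3, 4], [5, 7, 15], [6, 11, 12], [9, 10, 13]]


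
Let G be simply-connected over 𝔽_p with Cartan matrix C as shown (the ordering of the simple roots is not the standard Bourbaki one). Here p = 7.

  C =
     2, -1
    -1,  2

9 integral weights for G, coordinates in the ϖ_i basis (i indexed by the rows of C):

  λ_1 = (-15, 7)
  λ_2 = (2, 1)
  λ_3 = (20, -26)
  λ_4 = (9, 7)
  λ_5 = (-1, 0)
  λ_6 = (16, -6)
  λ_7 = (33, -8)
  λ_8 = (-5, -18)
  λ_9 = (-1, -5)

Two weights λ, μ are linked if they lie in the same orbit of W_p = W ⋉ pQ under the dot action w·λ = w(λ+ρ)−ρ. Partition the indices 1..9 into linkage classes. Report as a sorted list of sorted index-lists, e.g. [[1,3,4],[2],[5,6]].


Dynkin diagram of C (from the 2 off-diagonal −1 entries): A_2.

Ā_7 reps of the 9 weights (A_2, coords as presented):

  λ_1+ρ ↦ (0, 1)
  λ_2+ρ ↦ (3, 2)
  λ_3+ρ ↦ (4, 0)
  λ_4+ρ ↦ (3, 1)
  λ_5+ρ ↦ (0, 1)
  λ_6+ρ ↦ (3, 2)
  λ_7+ρ ↦ (0, 1)
  λ_8+ρ ↦ (4, 0)
  λ_9+ρ ↦ (4, 0)

These 9 weights hit 4 W_7-dot-orbits; sizes (3, 2, 3, 1):

[[1, 5, 7], [2, 6], [3, 8, 9], [4]]


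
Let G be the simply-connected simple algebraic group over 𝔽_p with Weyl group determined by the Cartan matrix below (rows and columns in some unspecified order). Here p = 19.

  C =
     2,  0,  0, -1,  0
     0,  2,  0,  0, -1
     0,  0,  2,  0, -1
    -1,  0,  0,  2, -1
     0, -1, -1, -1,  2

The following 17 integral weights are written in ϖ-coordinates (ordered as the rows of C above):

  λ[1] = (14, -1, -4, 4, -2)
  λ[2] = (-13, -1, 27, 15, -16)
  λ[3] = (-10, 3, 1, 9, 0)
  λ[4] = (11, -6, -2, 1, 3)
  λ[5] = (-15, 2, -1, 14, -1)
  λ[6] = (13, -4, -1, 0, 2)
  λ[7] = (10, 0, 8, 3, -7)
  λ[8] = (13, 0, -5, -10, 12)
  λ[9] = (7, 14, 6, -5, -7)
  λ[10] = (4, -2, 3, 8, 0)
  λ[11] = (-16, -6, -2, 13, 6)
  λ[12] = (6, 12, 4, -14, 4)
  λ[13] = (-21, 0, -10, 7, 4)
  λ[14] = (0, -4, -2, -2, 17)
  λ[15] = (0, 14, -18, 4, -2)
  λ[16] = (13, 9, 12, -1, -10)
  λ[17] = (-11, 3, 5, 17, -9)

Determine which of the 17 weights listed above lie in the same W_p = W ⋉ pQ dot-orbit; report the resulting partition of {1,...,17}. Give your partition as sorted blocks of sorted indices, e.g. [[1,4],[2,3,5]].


Type D_5, rank 5, |W|=1920; reorder rows/cols to standard.

W_19-reps of the 17 weights in Ā_19 (same 5-coord order as C):

    λ_1 → (14, 3, 0, 1, 0)
    λ_2 → (9, 4, 2, 1, 1)
    λ_3 → (9, 4, 2, 1, 1)
    λ_4 → (12, 3, 1, 0, 1)
    λ_5 → (14, 3, 0, 1, 0)
    λ_6 → (14, 3, 0, 1, 0)
    λ_7 → (9, 4, 2, 1, 1)
    λ_8 → (5, 1, 4, 0, 0)
    λ_9 → (2, 5, 3, 3, 1)
    λ_10 → (5, 1, 4, 0, 0)
    λ_11 → (12, 3, 1, 0, 1)
    λ_12 → (2, 5, 3, 3, 1)
    λ_13 → (2, 5, 3, 3, 1)
    λ_14 → (12, 3, 1, 0, 1)
    λ_15 → (12, 3, 1, 0, 1)
    λ_16 → (5, 1, 4, 0, 0)
    λ_17 → (9, 4, 2, 1, 1)

5 distinct reps among the 17 weights ⇒ 5 W_19-linkage classes:

[[1, 5, 6], [2, 3, 7, 17], [4, 11, 14, 15], [8, 10, 16], [9, 12, 13]]


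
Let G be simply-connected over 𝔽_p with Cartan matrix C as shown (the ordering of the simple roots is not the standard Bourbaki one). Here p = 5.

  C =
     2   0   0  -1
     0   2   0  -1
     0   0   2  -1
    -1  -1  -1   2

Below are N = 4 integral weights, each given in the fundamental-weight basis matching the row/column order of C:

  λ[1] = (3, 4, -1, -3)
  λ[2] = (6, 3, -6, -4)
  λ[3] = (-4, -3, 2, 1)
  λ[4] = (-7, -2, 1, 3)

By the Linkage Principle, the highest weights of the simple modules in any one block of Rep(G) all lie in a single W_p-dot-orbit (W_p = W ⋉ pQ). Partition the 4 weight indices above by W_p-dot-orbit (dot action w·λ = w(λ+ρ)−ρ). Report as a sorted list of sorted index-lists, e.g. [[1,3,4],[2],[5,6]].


Root system D_4: the 4×4 matrix C matches after relabeling.

Ā_5 reps of the 4 weights (D_4, coords as presented):

    [1] (0, 1, 0, 2)
    [2] (2, 1, 0, 1)
    [3] (0, 1, 0, 2)
    [4] (2, 1, 0, 1)

These 4 weights hit 2 W_5-dot-orbits; sizes (2, 2):

[[1, 3], [2, 4]]


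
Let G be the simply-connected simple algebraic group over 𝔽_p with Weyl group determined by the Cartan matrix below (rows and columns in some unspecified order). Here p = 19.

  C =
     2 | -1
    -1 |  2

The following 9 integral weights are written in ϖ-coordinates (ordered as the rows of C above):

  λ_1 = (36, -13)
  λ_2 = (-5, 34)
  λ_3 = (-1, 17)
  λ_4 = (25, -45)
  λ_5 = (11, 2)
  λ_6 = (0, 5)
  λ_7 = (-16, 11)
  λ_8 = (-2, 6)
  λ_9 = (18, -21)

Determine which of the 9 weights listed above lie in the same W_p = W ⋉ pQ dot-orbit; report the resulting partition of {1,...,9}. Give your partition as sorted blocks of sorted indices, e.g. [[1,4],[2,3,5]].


Root system A_2: the 2×2 matrix C matches after relabeling.

W_19-reps of the 9 weights in Ā_19 (same 2-coord order as C):

  λ_1 → (1, 6);  λ_2 → (12, 3);  λ_3 → (0, 18);  λ_4 → (1, 6);  λ_5 → (12, 3);  λ_6 → (1, 6);  λ_7 → (12, 3);  λ_8 → (1, 6);  λ_9 → (0, 18)

Linkage partition of the 9 weights (3 classes, p=19):

[[1, 4, 6, 8], [2, 5, 7], [3, 9]]


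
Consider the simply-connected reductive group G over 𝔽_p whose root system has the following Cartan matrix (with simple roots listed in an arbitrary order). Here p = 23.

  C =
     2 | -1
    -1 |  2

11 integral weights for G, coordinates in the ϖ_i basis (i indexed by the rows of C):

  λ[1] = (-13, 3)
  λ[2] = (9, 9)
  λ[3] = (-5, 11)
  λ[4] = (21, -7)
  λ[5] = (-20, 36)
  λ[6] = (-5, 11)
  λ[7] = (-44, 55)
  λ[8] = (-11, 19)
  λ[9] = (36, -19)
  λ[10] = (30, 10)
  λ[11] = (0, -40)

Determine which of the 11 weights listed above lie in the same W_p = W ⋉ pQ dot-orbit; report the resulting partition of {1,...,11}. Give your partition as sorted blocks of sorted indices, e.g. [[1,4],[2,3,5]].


A_2 Cartan matrix, 2 simple roots permuted; ρ=(1,1).

W_23-reps of the 11 weights in Ā_23 (same 2-coord order as C):

  1: (4, 8)
  2: (10, 10)
  3: (4, 8)
  4: (16, 6)
  5: (5, 4)
  6: (4, 8)
  7: (10, 10)
  8: (10, 10)
  9: (5, 4)
  10: (4, 8)
  11: (7, 15)

Partition of {1..11} into 5 W_23-dot-orbits:

[[1, 3, 6, 10], [2, 7, 8], [4], [5, 9], [11]]


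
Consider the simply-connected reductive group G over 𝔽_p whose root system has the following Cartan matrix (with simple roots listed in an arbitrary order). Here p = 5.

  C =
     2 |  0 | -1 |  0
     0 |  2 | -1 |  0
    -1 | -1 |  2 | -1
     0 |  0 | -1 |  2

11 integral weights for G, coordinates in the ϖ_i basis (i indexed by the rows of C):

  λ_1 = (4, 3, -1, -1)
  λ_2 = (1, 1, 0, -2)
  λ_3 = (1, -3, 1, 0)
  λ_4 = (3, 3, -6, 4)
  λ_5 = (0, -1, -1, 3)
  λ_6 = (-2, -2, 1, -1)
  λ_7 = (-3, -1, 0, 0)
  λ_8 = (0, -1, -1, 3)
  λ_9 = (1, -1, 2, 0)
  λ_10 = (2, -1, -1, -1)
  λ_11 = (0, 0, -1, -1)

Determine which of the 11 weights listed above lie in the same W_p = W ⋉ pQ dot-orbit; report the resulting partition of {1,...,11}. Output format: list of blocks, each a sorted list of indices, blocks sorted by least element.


Root system D_4: the 4×4 matrix C matches after relabeling.

Each λ_j+ρ reduced to Ā_5; 4-tuples below use C's row order:

    [1] (1, 0, 0, 4)
    [2] (2, 2, 0, 1)
    [3] (2, 2, 0, 1)
    [4] (1, 1, 0, 0)
    [5] (1, 0, 0, 4)
    [6] (1, 1, 0, 0)
    [7] (1, 1, 0, 0)
    [8] (1, 0, 0, 4)
    [9] (1, 1, 0, 0)
    [10] (3, 0, 0, 0)
    [11] (1, 1, 0, 0)

The 11 indices split into 4 linkage classes (same alcove rep ⇔ same W_5-dot-orbit):

[[1, 5, 8], [2, 3], [4, 6, 7, 9, 11], [10]]


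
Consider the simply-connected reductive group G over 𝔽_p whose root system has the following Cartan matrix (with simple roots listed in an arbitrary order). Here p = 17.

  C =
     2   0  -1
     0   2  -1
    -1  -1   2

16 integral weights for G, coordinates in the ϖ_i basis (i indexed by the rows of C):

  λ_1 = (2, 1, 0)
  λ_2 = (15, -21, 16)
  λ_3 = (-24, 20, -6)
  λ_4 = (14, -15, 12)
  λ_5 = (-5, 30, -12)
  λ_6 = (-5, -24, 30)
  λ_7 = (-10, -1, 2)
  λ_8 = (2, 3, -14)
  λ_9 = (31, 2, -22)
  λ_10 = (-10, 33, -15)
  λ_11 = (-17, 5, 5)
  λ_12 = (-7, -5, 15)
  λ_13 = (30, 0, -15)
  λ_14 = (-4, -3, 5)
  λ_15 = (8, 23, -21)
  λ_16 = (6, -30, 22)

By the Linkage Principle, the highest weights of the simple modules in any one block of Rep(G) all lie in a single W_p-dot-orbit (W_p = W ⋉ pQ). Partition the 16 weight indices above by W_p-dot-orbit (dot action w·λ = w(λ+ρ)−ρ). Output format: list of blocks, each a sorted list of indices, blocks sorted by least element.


Type A_3, rank 3, |W|=24; reorder rows/cols to standard.

Folding the 16 weights λ_j+ρ into Ā_17 (reps in the given 3-coord order):

  λ_1+ρ ↦ (3, 2, 1) · λ_2+ρ ↦ (3, 1, 0) · λ_3+ρ ↦ (6, 4, 6) · λ_4+ρ ↦ (3, 2, 1) · λ_5+ρ ↦ (3, 2, 1) · λ_6+ρ ↦ (4, 3, 6) · λ_7+ρ ↦ (3, 6, 0) · λ_8+ρ ↦ (4, 3, 6) · λ_9+ρ ↦ (3, 2, 1) · λ_10+ρ ↦ (3, 6, 0) · λ_11+ρ ↦ (6, 4, 6) · λ_12+ρ ↦ (6, 4, 6) · λ_13+ρ ↦ (3, 1, 0) · λ_14+ρ ↦ (3, 2, 1) · λ_15+ρ ↦ (4, 3, 6) · λ_16+ρ ↦ (6, 4, 6)

Grouping the 16 weights by Ā_17-representative: 5 linkage classes.

[[1, 4, 5, 9, 14], [2, 13], [3, 11, 12, 16], [6, 8, 15], [7, 10]]


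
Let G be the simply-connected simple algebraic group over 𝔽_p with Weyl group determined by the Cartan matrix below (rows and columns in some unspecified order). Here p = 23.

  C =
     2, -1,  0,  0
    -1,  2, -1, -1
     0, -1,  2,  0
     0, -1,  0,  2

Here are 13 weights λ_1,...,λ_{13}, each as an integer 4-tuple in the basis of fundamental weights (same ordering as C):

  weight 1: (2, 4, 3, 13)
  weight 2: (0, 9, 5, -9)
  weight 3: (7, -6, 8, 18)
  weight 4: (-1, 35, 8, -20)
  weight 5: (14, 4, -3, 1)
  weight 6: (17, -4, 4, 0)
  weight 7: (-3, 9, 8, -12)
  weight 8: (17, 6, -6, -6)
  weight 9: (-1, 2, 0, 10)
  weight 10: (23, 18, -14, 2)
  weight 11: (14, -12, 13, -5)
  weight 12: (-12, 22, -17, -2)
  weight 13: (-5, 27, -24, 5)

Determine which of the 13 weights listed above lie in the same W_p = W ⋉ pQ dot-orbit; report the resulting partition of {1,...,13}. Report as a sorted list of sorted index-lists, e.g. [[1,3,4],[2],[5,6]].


Cartan matrix: type D_4 (|W|=192); un-permuting the 4 rows.

Folding the 13 weights λ_j+ρ into Ā_23 (reps in the given 4-coord order):

  [1] (0, 3, 1, 11) · [2] (1, 2, 6, 8) · [3] (0, 3, 1, 11) · [4] (6, 0, 3, 13) · [5] (15, 1, 2, 2) · [6] (15, 1, 2, 2) · [7] (1, 2, 6, 8) · [8] (15, 1, 2, 2) · [9] (0, 3, 1, 11) · [10] (6, 0, 3, 13) · [11] (0, 3, 1, 11) · [12] (6, 1, 11, 4) · [13] (6, 1, 11, 4)

Grouping the 13 weights by Ā_23-representative: 5 linkage classes.

[[1, 3, 9, 11], [2, 7], [4, 10], [5, 6, 8], [12, 13]]


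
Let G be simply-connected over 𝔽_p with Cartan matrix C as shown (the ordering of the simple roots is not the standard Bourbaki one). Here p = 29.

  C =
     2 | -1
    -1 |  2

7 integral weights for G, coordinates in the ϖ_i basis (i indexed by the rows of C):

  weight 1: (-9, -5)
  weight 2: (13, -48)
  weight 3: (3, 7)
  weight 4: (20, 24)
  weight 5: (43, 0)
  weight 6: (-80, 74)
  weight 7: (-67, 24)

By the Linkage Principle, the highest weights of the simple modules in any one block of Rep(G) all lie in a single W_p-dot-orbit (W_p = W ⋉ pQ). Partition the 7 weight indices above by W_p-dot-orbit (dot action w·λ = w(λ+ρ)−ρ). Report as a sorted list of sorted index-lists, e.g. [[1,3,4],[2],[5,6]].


Root system A_2: the 2×2 matrix C matches after relabeling.

Each λ_j+ρ reduced to Ā_29; 2-tuples below use C's row order:

  λ_1+ρ ↦ (4, 8);  λ_2+ρ ↦ (11, 4);  λ_3+ρ ↦ (4, 8);  λ_4+ρ ↦ (4, 8);  λ_5+ρ ↦ (13, 15);  λ_6+ρ ↦ (4, 8);  λ_7+ρ ↦ (4, 8)

These 7 weights hit 3 W_29-dot-orbits; sizes (5, 1, 1):

[[1, 3, 4, 6, 7], [2], [5]]


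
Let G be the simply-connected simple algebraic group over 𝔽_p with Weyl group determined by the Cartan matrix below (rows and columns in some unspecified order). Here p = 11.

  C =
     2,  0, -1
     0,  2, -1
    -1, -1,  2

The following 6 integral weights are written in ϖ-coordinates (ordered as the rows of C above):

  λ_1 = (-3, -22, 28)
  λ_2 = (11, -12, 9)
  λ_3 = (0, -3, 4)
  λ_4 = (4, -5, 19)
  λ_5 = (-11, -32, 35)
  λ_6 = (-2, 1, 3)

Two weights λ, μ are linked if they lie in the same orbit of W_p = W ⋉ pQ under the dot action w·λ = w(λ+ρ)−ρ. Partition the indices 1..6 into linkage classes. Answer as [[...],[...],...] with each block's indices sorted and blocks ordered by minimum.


Type A_3, rank 3, |W|=24; reorder rows/cols to standard.

Alcove-folded reps (p=11, 6 weights, presented ϖ-order):

  [1] (1, 2, 3) · [2] (0, 1, 0) · [3] (1, 2, 3) · [4] (1, 2, 3) · [5] (1, 2, 3) · [6] (1, 2, 3)

Partition of {1..6} into 2 W_11-dot-orbits:

[[1, 3, 4, 5, 6], [2]]


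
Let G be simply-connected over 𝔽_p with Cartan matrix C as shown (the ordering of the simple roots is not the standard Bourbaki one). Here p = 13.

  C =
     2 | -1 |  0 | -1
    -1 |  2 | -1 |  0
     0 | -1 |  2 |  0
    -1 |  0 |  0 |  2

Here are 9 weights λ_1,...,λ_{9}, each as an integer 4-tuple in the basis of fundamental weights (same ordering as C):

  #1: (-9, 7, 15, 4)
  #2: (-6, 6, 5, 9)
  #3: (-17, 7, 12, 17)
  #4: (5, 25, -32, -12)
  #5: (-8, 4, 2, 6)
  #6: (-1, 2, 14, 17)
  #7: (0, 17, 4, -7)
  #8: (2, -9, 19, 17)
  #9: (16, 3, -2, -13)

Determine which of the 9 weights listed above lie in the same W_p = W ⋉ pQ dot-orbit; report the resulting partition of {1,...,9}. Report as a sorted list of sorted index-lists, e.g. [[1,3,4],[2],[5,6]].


A_4 Cartan matrix, 4 simple roots permuted; ρ=(1,1,1,1).

W_13-reps of the 9 weights in Ā_13 (same 4-coord order as C):

  [1] (0, 3, 2, 5) · [2] (5, 2, 1, 0) · [3] (0, 3, 2, 5) · [4] (5, 2, 1, 0) · [5] (5, 2, 1, 0) · [6] (0, 3, 2, 5) · [7] (5, 2, 1, 0) · [8] (5, 2, 1, 0) · [9] (1, 4, 3, 4)

Partition of {1..9} into 3 W_13-dot-orbits:

[[1, 3, 6], [2, 4, 5, 7, 8], [9]]


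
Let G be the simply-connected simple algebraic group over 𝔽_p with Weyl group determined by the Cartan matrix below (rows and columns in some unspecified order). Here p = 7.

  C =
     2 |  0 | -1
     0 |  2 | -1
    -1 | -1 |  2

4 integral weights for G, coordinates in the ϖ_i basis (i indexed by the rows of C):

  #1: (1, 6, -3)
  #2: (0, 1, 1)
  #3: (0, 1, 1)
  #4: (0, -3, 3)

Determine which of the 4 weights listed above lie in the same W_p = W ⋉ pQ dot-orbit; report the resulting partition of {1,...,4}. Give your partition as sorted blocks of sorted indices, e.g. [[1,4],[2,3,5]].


A_3 Cartan matrix, 3 simple roots permuted; ρ=(1,1,1).

Ā_7 reps of the 4 weights (A_3, coords as presented):

  λ_1+ρ ↦ (0, 5, 2);  λ_2+ρ ↦ (1, 2, 2);  λ_3+ρ ↦ (1, 2, 2);  λ_4+ρ ↦ (1, 2, 2)

2 distinct reps among the 4 weights ⇒ 2 W_7-linkage classes:

[[1], [2, 3, 4]]


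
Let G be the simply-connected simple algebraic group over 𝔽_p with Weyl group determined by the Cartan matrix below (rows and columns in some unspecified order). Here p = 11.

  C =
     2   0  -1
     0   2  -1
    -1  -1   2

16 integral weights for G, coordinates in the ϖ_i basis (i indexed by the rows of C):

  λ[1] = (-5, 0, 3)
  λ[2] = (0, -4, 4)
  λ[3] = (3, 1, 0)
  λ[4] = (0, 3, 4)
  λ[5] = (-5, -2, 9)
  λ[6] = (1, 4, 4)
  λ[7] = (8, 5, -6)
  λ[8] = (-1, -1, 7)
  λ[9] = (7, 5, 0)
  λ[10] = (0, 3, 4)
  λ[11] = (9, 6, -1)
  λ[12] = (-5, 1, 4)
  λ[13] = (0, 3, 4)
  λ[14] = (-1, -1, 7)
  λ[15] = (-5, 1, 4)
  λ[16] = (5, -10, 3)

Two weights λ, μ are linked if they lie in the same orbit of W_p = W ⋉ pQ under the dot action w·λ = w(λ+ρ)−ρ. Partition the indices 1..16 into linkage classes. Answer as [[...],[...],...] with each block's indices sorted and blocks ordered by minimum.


Cartan matrix: type A_3 (|W|=24); un-permuting the 3 rows.

W_11-reps of the 16 weights in Ā_11 (same 3-coord order as C):

    λ_1+ρ ↦ (4, 1, 0)
    λ_2+ρ ↦ (1, 3, 2)
    λ_3+ρ ↦ (4, 2, 1)
    λ_4+ρ ↦ (1, 4, 5)
    λ_5+ρ ↦ (4, 1, 5)
    λ_6+ρ ↦ (1, 4, 5)
    λ_7+ρ ↦ (4, 1, 5)
    λ_8+ρ ↦ (0, 0, 8)
    λ_9+ρ ↦ (4, 2, 1)
    λ_10+ρ ↦ (1, 4, 5)
    λ_11+ρ ↦ (4, 1, 0)
    λ_12+ρ ↦ (4, 2, 1)
    λ_13+ρ ↦ (1, 4, 5)
    λ_14+ρ ↦ (0, 0, 8)
    λ_15+ρ ↦ (4, 2, 1)
    λ_16+ρ ↦ (1, 4, 5)

6 distinct reps among the 16 weights ⇒ 6 W_11-linkage classes:

[[1, 11], [2], [3, 9, 12, 15], [4, 6, 10, 13, 16], [5, 7], [8, 14]]


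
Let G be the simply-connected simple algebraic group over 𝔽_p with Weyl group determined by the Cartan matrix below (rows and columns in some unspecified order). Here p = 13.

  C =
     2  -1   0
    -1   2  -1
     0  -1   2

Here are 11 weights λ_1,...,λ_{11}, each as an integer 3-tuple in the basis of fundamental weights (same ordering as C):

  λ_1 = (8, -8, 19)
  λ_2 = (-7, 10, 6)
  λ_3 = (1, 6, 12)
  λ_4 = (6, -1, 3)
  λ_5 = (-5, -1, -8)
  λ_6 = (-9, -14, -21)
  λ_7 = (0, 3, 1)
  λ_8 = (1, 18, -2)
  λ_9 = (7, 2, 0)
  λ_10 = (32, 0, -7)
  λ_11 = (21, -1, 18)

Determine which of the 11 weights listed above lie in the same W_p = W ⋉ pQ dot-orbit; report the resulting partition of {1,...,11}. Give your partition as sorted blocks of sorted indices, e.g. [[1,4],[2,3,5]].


Cartan matrix: type A_3 (|W|=24); un-permuting the 3 rows.

Ā_13 reps of the 11 weights (A_3, coords as presented):

  1: (7, 0, 4)
  2: (1, 5, 2)
  3: (7, 0, 4)
  4: (7, 0, 4)
  5: (7, 0, 4)
  6: (0, 6, 2)
  7: (1, 4, 2)
  8: (1, 5, 2)
  9: (8, 3, 1)
  10: (1, 5, 2)
  11: (7, 0, 4)

Linkage partition of the 11 weights (5 classes, p=13):

[[1, 3, 4, 5, 11], [2, 8, 10], [6], [7], [9]]


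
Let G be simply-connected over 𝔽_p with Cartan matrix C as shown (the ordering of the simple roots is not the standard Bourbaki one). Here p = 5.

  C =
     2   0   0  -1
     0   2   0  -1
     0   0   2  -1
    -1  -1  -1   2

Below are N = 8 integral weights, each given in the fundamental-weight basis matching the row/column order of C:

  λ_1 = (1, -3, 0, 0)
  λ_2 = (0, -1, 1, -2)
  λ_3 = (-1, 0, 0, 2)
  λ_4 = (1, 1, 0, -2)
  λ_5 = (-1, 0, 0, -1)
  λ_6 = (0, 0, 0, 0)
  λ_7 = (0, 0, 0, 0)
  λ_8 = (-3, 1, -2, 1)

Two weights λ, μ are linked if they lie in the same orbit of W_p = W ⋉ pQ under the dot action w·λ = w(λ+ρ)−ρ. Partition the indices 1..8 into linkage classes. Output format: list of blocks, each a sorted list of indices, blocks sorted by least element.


Dynkin diagram of C (from the 6 off-diagonal −1 entries): D_4.

Each λ_j+ρ reduced to Ā_5; 4-tuples below use C's row order:

  λ_1+ρ ↦ (1, 1, 0, 1)
  λ_2+ρ ↦ (0, 1, 1, 0)
  λ_3+ρ ↦ (0, 1, 1, 0)
  λ_4+ρ ↦ (1, 1, 0, 1)
  λ_5+ρ ↦ (0, 1, 1, 0)
  λ_6+ρ ↦ (1, 1, 1, 1)
  λ_7+ρ ↦ (1, 1, 1, 1)
  λ_8+ρ ↦ (1, 1, 0, 1)

3 distinct reps among the 8 weights ⇒ 3 W_5-linkage classes:

[[1, 4, 8], [2, 3, 5], [6, 7]]


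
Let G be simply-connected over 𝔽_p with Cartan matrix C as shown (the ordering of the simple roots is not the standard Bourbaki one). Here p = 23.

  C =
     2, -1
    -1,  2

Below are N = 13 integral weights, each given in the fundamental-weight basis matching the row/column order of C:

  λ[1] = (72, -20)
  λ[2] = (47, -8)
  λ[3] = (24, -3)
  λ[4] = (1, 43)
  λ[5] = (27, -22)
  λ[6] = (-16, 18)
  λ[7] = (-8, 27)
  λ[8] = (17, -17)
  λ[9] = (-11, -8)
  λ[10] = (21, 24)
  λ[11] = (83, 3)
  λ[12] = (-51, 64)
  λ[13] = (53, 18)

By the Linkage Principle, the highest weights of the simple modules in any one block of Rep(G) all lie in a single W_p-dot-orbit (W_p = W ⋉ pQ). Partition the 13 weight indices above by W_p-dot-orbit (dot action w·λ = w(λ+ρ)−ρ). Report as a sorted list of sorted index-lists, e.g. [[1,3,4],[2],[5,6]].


Dynkin diagram of C (from the 2 off-diagonal −1 entries): A_2.

λ_j+ρ reflected into Ā_23 (⟨·,θ^∨⟩≤23); 2-tuples as given:

  λ_1+ρ ↦ (15, 4) · λ_2+ρ ↦ (2, 16) · λ_3+ρ ↦ (21, 0) · λ_4+ρ ↦ (21, 0) · λ_5+ρ ↦ (2, 16) · λ_6+ρ ↦ (15, 4) · λ_7+ρ ↦ (2, 16) · λ_8+ρ ↦ (2, 16) · λ_9+ρ ↦ (7, 10) · λ_10+ρ ↦ (1, 1) · λ_11+ρ ↦ (15, 4) · λ_12+ρ ↦ (15, 4) · λ_13+ρ ↦ (15, 4)

Linkage partition of the 13 weights (5 classes, p=23):

[[1, 6, 11, 12, 13], [2, 5, 7, 8], [3, 4], [9], [10]]


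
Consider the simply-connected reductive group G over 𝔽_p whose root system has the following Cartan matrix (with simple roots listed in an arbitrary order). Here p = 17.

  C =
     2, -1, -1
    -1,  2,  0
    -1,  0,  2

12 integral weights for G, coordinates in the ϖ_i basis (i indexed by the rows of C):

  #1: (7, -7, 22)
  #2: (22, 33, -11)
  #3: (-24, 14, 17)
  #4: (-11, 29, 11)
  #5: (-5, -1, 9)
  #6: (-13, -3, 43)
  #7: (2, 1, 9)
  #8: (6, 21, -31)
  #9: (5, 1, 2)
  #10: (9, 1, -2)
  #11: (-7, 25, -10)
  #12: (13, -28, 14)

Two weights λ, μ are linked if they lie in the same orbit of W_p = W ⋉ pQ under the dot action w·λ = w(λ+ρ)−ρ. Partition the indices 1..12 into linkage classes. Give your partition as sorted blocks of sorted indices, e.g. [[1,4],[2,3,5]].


C ↔ A_3 under row/col permutation; |W(A_3)| = 24.

λ_j+ρ reflected into Ā_17 (⟨·,θ^∨⟩≤17); 3-tuples as given:

  1: (6, 2, 3) · 2: (0, 4, 6) · 3: (9, 2, 1) · 4: (3, 2, 10) · 5: (0, 4, 6) · 6: (3, 2, 10) · 7: (3, 2, 10) · 8: (4, 7, 1) · 9: (6, 2, 3) · 10: (9, 2, 1) · 11: (6, 2, 3) · 12: (3, 2, 10)

Linkage partition of the 12 weights (5 classes, p=17):

[[1, 9, 11], [2, 5], [3, 10], [4, 6, 7, 12], [8]]


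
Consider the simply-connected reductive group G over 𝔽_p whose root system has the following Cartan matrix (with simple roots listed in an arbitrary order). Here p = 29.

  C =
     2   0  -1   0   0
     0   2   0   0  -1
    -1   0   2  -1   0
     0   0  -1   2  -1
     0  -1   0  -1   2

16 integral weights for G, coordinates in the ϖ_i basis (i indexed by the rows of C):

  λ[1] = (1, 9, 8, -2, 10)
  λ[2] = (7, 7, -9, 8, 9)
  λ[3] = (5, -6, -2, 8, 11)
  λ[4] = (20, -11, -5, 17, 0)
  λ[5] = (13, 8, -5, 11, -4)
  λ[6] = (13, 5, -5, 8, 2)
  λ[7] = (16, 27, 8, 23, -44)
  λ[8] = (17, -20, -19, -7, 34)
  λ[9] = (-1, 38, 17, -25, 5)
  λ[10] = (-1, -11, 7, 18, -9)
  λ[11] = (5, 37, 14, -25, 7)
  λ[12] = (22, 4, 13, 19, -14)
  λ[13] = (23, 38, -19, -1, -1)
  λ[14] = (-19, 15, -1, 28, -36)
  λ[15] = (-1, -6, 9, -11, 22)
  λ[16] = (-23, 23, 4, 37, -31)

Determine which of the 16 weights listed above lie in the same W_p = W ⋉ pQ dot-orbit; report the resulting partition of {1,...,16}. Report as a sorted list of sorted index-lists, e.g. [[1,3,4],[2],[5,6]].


Root system A_5: the 5×5 matrix C matches after relabeling.

Each λ_j+ρ reduced to Ā_29; 5-tuples below use C's row order:

    [1] (0, 8, 8, 1, 10)
    [2] (0, 8, 8, 1, 10)
    [3] (5, 5, 1, 8, 7)
    [4] (10, 6, 4, 5, 3)
    [5] (10, 6, 4, 5, 3)
    [6] (10, 6, 4, 5, 3)
    [7] (10, 6, 4, 5, 3)
    [8] (0, 5, 0, 10, 8)
    [9] (0, 5, 0, 10, 8)
    [10] (0, 8, 8, 1, 10)
    [11] (5, 5, 1, 8, 7)
    [12] (5, 5, 1, 8, 7)
    [13] (0, 5, 0, 10, 8)
    [14] (0, 5, 0, 10, 8)
    [15] (0, 5, 0, 10, 8)
    [16] (5, 5, 1, 8, 7)

4 distinct reps among the 16 weights ⇒ 4 W_29-linkage classes:

[[1, 2, 10], [3, 11, 12, 16], [4, 5, 6, 7], [8, 9, 13, 14, 15]]


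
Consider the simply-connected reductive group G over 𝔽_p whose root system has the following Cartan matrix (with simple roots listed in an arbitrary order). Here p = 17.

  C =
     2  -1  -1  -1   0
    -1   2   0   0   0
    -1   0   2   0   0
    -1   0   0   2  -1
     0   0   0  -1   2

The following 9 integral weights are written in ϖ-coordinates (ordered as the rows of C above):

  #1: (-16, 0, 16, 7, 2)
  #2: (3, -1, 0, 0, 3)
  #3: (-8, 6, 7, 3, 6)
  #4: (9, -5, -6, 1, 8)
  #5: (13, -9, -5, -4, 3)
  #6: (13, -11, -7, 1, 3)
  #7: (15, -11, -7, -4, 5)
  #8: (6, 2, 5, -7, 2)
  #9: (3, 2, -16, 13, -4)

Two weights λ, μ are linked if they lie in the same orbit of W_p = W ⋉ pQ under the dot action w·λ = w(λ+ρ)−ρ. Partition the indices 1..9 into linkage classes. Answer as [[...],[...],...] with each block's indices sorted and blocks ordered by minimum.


C ↔ D_5 under row/col permutation; |W(D_5)| = 1920.

λ_j+ρ reflected into Ā_17 (⟨·,θ^∨⟩≤17); 5-tuples as given:

  λ_1 → (1, 7, 3, 2, 1)
  λ_2 → (4, 0, 1, 1, 4)
  λ_3 → (4, 0, 1, 1, 4)
  λ_4 → (4, 0, 1, 1, 4)
  λ_5 → (1, 7, 3, 2, 1)
  λ_6 → (1, 7, 3, 2, 1)
  λ_7 → (1, 7, 3, 2, 1)
  λ_8 → (1, 3, 6, 0, 3)
  λ_9 → (1, 7, 3, 2, 1)

Partition of {1..9} into 3 W_17-dot-orbits:

[[1, 5, 6, 7, 9], [2, 3, 4], [8]]


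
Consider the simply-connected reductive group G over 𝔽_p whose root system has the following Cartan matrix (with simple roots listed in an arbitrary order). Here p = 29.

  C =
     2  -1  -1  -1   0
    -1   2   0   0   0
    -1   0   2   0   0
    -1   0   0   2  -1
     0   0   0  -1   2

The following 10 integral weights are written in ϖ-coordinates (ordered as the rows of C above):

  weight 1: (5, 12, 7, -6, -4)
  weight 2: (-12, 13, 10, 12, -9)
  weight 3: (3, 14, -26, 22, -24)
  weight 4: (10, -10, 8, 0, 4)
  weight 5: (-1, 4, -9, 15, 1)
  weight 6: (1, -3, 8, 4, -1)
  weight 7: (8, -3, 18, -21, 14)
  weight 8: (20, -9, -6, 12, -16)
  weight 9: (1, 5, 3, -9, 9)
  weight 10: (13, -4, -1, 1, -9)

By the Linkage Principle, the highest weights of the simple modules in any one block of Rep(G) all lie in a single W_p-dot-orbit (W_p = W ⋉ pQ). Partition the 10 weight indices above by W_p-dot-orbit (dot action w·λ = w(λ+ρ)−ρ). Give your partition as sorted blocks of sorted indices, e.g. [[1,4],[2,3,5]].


Cartan matrix: type D_5 (|W|=1920); un-permuting the 5 rows.

Each λ_j+ρ reduced to Ā_29; 5-tuples below use C's row order:

  [1] (2, 11, 6, 1, 5)
  [2] (5, 3, 0, 6, 2)
  [3] (4, 0, 2, 2, 2)
  [4] (2, 9, 9, 1, 5)
  [5] (5, 3, 0, 6, 2)
  [6] (0, 2, 9, 5, 0)
  [7] (2, 11, 6, 1, 5)
  [8] (5, 3, 0, 6, 2)
  [9] (4, 0, 2, 2, 2)
  [10] (5, 3, 0, 6, 2)

Grouping the 10 weights by Ā_29-representative: 5 linkage classes.

[[1, 7], [2, 5, 8, 10], [3, 9], [4], [6]]
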